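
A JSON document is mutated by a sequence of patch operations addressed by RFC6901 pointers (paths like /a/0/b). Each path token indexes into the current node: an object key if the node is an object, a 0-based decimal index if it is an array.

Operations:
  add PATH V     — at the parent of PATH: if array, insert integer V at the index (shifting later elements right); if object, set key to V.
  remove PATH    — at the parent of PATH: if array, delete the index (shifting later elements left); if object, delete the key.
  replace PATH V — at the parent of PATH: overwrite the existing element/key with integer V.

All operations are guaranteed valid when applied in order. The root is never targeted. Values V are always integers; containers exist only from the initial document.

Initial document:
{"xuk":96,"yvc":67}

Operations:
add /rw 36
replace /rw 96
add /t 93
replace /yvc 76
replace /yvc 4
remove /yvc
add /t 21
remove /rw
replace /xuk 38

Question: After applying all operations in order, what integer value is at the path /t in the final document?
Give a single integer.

After op 1 (add /rw 36): {"rw":36,"xuk":96,"yvc":67}
After op 2 (replace /rw 96): {"rw":96,"xuk":96,"yvc":67}
After op 3 (add /t 93): {"rw":96,"t":93,"xuk":96,"yvc":67}
After op 4 (replace /yvc 76): {"rw":96,"t":93,"xuk":96,"yvc":76}
After op 5 (replace /yvc 4): {"rw":96,"t":93,"xuk":96,"yvc":4}
After op 6 (remove /yvc): {"rw":96,"t":93,"xuk":96}
After op 7 (add /t 21): {"rw":96,"t":21,"xuk":96}
After op 8 (remove /rw): {"t":21,"xuk":96}
After op 9 (replace /xuk 38): {"t":21,"xuk":38}
Value at /t: 21

Answer: 21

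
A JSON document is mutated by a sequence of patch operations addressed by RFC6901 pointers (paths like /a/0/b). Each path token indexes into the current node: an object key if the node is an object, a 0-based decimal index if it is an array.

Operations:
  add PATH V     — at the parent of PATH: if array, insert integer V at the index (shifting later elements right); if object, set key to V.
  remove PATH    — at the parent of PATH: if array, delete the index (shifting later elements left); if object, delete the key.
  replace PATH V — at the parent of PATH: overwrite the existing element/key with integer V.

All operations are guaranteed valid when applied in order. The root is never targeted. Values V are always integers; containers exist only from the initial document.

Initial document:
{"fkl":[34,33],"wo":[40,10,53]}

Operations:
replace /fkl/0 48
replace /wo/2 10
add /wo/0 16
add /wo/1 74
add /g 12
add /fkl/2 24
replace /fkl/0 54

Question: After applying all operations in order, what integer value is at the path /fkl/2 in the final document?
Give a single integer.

Answer: 24

Derivation:
After op 1 (replace /fkl/0 48): {"fkl":[48,33],"wo":[40,10,53]}
After op 2 (replace /wo/2 10): {"fkl":[48,33],"wo":[40,10,10]}
After op 3 (add /wo/0 16): {"fkl":[48,33],"wo":[16,40,10,10]}
After op 4 (add /wo/1 74): {"fkl":[48,33],"wo":[16,74,40,10,10]}
After op 5 (add /g 12): {"fkl":[48,33],"g":12,"wo":[16,74,40,10,10]}
After op 6 (add /fkl/2 24): {"fkl":[48,33,24],"g":12,"wo":[16,74,40,10,10]}
After op 7 (replace /fkl/0 54): {"fkl":[54,33,24],"g":12,"wo":[16,74,40,10,10]}
Value at /fkl/2: 24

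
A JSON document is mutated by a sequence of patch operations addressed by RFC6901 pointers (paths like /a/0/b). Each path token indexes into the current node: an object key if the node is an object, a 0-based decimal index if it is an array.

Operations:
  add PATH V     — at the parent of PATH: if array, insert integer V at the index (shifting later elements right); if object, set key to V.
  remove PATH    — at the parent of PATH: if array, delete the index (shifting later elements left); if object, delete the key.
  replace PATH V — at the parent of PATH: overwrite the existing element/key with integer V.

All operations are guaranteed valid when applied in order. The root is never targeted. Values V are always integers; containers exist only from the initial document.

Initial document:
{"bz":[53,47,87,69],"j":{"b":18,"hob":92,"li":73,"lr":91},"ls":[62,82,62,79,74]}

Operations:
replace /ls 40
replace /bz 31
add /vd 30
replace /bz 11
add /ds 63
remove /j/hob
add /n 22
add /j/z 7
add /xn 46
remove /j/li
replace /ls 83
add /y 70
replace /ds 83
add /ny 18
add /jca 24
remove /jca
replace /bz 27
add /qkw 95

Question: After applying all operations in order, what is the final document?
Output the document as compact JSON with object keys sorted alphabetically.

Answer: {"bz":27,"ds":83,"j":{"b":18,"lr":91,"z":7},"ls":83,"n":22,"ny":18,"qkw":95,"vd":30,"xn":46,"y":70}

Derivation:
After op 1 (replace /ls 40): {"bz":[53,47,87,69],"j":{"b":18,"hob":92,"li":73,"lr":91},"ls":40}
After op 2 (replace /bz 31): {"bz":31,"j":{"b":18,"hob":92,"li":73,"lr":91},"ls":40}
After op 3 (add /vd 30): {"bz":31,"j":{"b":18,"hob":92,"li":73,"lr":91},"ls":40,"vd":30}
After op 4 (replace /bz 11): {"bz":11,"j":{"b":18,"hob":92,"li":73,"lr":91},"ls":40,"vd":30}
After op 5 (add /ds 63): {"bz":11,"ds":63,"j":{"b":18,"hob":92,"li":73,"lr":91},"ls":40,"vd":30}
After op 6 (remove /j/hob): {"bz":11,"ds":63,"j":{"b":18,"li":73,"lr":91},"ls":40,"vd":30}
After op 7 (add /n 22): {"bz":11,"ds":63,"j":{"b":18,"li":73,"lr":91},"ls":40,"n":22,"vd":30}
After op 8 (add /j/z 7): {"bz":11,"ds":63,"j":{"b":18,"li":73,"lr":91,"z":7},"ls":40,"n":22,"vd":30}
After op 9 (add /xn 46): {"bz":11,"ds":63,"j":{"b":18,"li":73,"lr":91,"z":7},"ls":40,"n":22,"vd":30,"xn":46}
After op 10 (remove /j/li): {"bz":11,"ds":63,"j":{"b":18,"lr":91,"z":7},"ls":40,"n":22,"vd":30,"xn":46}
After op 11 (replace /ls 83): {"bz":11,"ds":63,"j":{"b":18,"lr":91,"z":7},"ls":83,"n":22,"vd":30,"xn":46}
After op 12 (add /y 70): {"bz":11,"ds":63,"j":{"b":18,"lr":91,"z":7},"ls":83,"n":22,"vd":30,"xn":46,"y":70}
After op 13 (replace /ds 83): {"bz":11,"ds":83,"j":{"b":18,"lr":91,"z":7},"ls":83,"n":22,"vd":30,"xn":46,"y":70}
After op 14 (add /ny 18): {"bz":11,"ds":83,"j":{"b":18,"lr":91,"z":7},"ls":83,"n":22,"ny":18,"vd":30,"xn":46,"y":70}
After op 15 (add /jca 24): {"bz":11,"ds":83,"j":{"b":18,"lr":91,"z":7},"jca":24,"ls":83,"n":22,"ny":18,"vd":30,"xn":46,"y":70}
After op 16 (remove /jca): {"bz":11,"ds":83,"j":{"b":18,"lr":91,"z":7},"ls":83,"n":22,"ny":18,"vd":30,"xn":46,"y":70}
After op 17 (replace /bz 27): {"bz":27,"ds":83,"j":{"b":18,"lr":91,"z":7},"ls":83,"n":22,"ny":18,"vd":30,"xn":46,"y":70}
After op 18 (add /qkw 95): {"bz":27,"ds":83,"j":{"b":18,"lr":91,"z":7},"ls":83,"n":22,"ny":18,"qkw":95,"vd":30,"xn":46,"y":70}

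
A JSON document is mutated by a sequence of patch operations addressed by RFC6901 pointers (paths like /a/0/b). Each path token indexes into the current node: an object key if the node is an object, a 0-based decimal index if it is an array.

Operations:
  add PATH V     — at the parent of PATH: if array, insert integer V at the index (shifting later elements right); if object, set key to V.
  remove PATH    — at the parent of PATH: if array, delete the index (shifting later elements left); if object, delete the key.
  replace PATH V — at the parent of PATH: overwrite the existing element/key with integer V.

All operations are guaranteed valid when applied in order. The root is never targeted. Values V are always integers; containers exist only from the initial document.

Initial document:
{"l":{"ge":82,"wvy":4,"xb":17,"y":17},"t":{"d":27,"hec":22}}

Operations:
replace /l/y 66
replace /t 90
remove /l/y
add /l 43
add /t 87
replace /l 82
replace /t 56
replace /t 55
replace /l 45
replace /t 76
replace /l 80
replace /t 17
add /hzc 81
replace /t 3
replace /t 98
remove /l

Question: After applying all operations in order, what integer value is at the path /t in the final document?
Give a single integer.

Answer: 98

Derivation:
After op 1 (replace /l/y 66): {"l":{"ge":82,"wvy":4,"xb":17,"y":66},"t":{"d":27,"hec":22}}
After op 2 (replace /t 90): {"l":{"ge":82,"wvy":4,"xb":17,"y":66},"t":90}
After op 3 (remove /l/y): {"l":{"ge":82,"wvy":4,"xb":17},"t":90}
After op 4 (add /l 43): {"l":43,"t":90}
After op 5 (add /t 87): {"l":43,"t":87}
After op 6 (replace /l 82): {"l":82,"t":87}
After op 7 (replace /t 56): {"l":82,"t":56}
After op 8 (replace /t 55): {"l":82,"t":55}
After op 9 (replace /l 45): {"l":45,"t":55}
After op 10 (replace /t 76): {"l":45,"t":76}
After op 11 (replace /l 80): {"l":80,"t":76}
After op 12 (replace /t 17): {"l":80,"t":17}
After op 13 (add /hzc 81): {"hzc":81,"l":80,"t":17}
After op 14 (replace /t 3): {"hzc":81,"l":80,"t":3}
After op 15 (replace /t 98): {"hzc":81,"l":80,"t":98}
After op 16 (remove /l): {"hzc":81,"t":98}
Value at /t: 98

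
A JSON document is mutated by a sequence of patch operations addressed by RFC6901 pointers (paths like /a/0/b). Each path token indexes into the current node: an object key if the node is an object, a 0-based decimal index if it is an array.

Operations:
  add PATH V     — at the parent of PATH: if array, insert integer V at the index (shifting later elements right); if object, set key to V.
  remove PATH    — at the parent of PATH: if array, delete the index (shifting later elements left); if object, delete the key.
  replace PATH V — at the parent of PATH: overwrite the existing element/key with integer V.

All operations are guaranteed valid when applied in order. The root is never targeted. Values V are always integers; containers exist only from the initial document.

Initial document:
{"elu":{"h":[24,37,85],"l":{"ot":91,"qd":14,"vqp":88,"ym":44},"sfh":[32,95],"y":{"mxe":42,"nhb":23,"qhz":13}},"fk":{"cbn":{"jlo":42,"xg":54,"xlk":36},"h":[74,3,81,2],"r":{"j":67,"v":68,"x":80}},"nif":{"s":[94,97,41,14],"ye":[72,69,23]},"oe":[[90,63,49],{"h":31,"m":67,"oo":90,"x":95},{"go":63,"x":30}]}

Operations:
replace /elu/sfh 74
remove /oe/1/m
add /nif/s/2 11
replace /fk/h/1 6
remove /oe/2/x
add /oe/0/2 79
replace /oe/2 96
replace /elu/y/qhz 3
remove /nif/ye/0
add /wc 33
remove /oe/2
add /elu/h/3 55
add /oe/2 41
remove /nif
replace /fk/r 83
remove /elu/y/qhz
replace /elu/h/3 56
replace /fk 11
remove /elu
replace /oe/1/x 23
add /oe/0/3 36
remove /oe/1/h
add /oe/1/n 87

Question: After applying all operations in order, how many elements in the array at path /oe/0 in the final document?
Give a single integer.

After op 1 (replace /elu/sfh 74): {"elu":{"h":[24,37,85],"l":{"ot":91,"qd":14,"vqp":88,"ym":44},"sfh":74,"y":{"mxe":42,"nhb":23,"qhz":13}},"fk":{"cbn":{"jlo":42,"xg":54,"xlk":36},"h":[74,3,81,2],"r":{"j":67,"v":68,"x":80}},"nif":{"s":[94,97,41,14],"ye":[72,69,23]},"oe":[[90,63,49],{"h":31,"m":67,"oo":90,"x":95},{"go":63,"x":30}]}
After op 2 (remove /oe/1/m): {"elu":{"h":[24,37,85],"l":{"ot":91,"qd":14,"vqp":88,"ym":44},"sfh":74,"y":{"mxe":42,"nhb":23,"qhz":13}},"fk":{"cbn":{"jlo":42,"xg":54,"xlk":36},"h":[74,3,81,2],"r":{"j":67,"v":68,"x":80}},"nif":{"s":[94,97,41,14],"ye":[72,69,23]},"oe":[[90,63,49],{"h":31,"oo":90,"x":95},{"go":63,"x":30}]}
After op 3 (add /nif/s/2 11): {"elu":{"h":[24,37,85],"l":{"ot":91,"qd":14,"vqp":88,"ym":44},"sfh":74,"y":{"mxe":42,"nhb":23,"qhz":13}},"fk":{"cbn":{"jlo":42,"xg":54,"xlk":36},"h":[74,3,81,2],"r":{"j":67,"v":68,"x":80}},"nif":{"s":[94,97,11,41,14],"ye":[72,69,23]},"oe":[[90,63,49],{"h":31,"oo":90,"x":95},{"go":63,"x":30}]}
After op 4 (replace /fk/h/1 6): {"elu":{"h":[24,37,85],"l":{"ot":91,"qd":14,"vqp":88,"ym":44},"sfh":74,"y":{"mxe":42,"nhb":23,"qhz":13}},"fk":{"cbn":{"jlo":42,"xg":54,"xlk":36},"h":[74,6,81,2],"r":{"j":67,"v":68,"x":80}},"nif":{"s":[94,97,11,41,14],"ye":[72,69,23]},"oe":[[90,63,49],{"h":31,"oo":90,"x":95},{"go":63,"x":30}]}
After op 5 (remove /oe/2/x): {"elu":{"h":[24,37,85],"l":{"ot":91,"qd":14,"vqp":88,"ym":44},"sfh":74,"y":{"mxe":42,"nhb":23,"qhz":13}},"fk":{"cbn":{"jlo":42,"xg":54,"xlk":36},"h":[74,6,81,2],"r":{"j":67,"v":68,"x":80}},"nif":{"s":[94,97,11,41,14],"ye":[72,69,23]},"oe":[[90,63,49],{"h":31,"oo":90,"x":95},{"go":63}]}
After op 6 (add /oe/0/2 79): {"elu":{"h":[24,37,85],"l":{"ot":91,"qd":14,"vqp":88,"ym":44},"sfh":74,"y":{"mxe":42,"nhb":23,"qhz":13}},"fk":{"cbn":{"jlo":42,"xg":54,"xlk":36},"h":[74,6,81,2],"r":{"j":67,"v":68,"x":80}},"nif":{"s":[94,97,11,41,14],"ye":[72,69,23]},"oe":[[90,63,79,49],{"h":31,"oo":90,"x":95},{"go":63}]}
After op 7 (replace /oe/2 96): {"elu":{"h":[24,37,85],"l":{"ot":91,"qd":14,"vqp":88,"ym":44},"sfh":74,"y":{"mxe":42,"nhb":23,"qhz":13}},"fk":{"cbn":{"jlo":42,"xg":54,"xlk":36},"h":[74,6,81,2],"r":{"j":67,"v":68,"x":80}},"nif":{"s":[94,97,11,41,14],"ye":[72,69,23]},"oe":[[90,63,79,49],{"h":31,"oo":90,"x":95},96]}
After op 8 (replace /elu/y/qhz 3): {"elu":{"h":[24,37,85],"l":{"ot":91,"qd":14,"vqp":88,"ym":44},"sfh":74,"y":{"mxe":42,"nhb":23,"qhz":3}},"fk":{"cbn":{"jlo":42,"xg":54,"xlk":36},"h":[74,6,81,2],"r":{"j":67,"v":68,"x":80}},"nif":{"s":[94,97,11,41,14],"ye":[72,69,23]},"oe":[[90,63,79,49],{"h":31,"oo":90,"x":95},96]}
After op 9 (remove /nif/ye/0): {"elu":{"h":[24,37,85],"l":{"ot":91,"qd":14,"vqp":88,"ym":44},"sfh":74,"y":{"mxe":42,"nhb":23,"qhz":3}},"fk":{"cbn":{"jlo":42,"xg":54,"xlk":36},"h":[74,6,81,2],"r":{"j":67,"v":68,"x":80}},"nif":{"s":[94,97,11,41,14],"ye":[69,23]},"oe":[[90,63,79,49],{"h":31,"oo":90,"x":95},96]}
After op 10 (add /wc 33): {"elu":{"h":[24,37,85],"l":{"ot":91,"qd":14,"vqp":88,"ym":44},"sfh":74,"y":{"mxe":42,"nhb":23,"qhz":3}},"fk":{"cbn":{"jlo":42,"xg":54,"xlk":36},"h":[74,6,81,2],"r":{"j":67,"v":68,"x":80}},"nif":{"s":[94,97,11,41,14],"ye":[69,23]},"oe":[[90,63,79,49],{"h":31,"oo":90,"x":95},96],"wc":33}
After op 11 (remove /oe/2): {"elu":{"h":[24,37,85],"l":{"ot":91,"qd":14,"vqp":88,"ym":44},"sfh":74,"y":{"mxe":42,"nhb":23,"qhz":3}},"fk":{"cbn":{"jlo":42,"xg":54,"xlk":36},"h":[74,6,81,2],"r":{"j":67,"v":68,"x":80}},"nif":{"s":[94,97,11,41,14],"ye":[69,23]},"oe":[[90,63,79,49],{"h":31,"oo":90,"x":95}],"wc":33}
After op 12 (add /elu/h/3 55): {"elu":{"h":[24,37,85,55],"l":{"ot":91,"qd":14,"vqp":88,"ym":44},"sfh":74,"y":{"mxe":42,"nhb":23,"qhz":3}},"fk":{"cbn":{"jlo":42,"xg":54,"xlk":36},"h":[74,6,81,2],"r":{"j":67,"v":68,"x":80}},"nif":{"s":[94,97,11,41,14],"ye":[69,23]},"oe":[[90,63,79,49],{"h":31,"oo":90,"x":95}],"wc":33}
After op 13 (add /oe/2 41): {"elu":{"h":[24,37,85,55],"l":{"ot":91,"qd":14,"vqp":88,"ym":44},"sfh":74,"y":{"mxe":42,"nhb":23,"qhz":3}},"fk":{"cbn":{"jlo":42,"xg":54,"xlk":36},"h":[74,6,81,2],"r":{"j":67,"v":68,"x":80}},"nif":{"s":[94,97,11,41,14],"ye":[69,23]},"oe":[[90,63,79,49],{"h":31,"oo":90,"x":95},41],"wc":33}
After op 14 (remove /nif): {"elu":{"h":[24,37,85,55],"l":{"ot":91,"qd":14,"vqp":88,"ym":44},"sfh":74,"y":{"mxe":42,"nhb":23,"qhz":3}},"fk":{"cbn":{"jlo":42,"xg":54,"xlk":36},"h":[74,6,81,2],"r":{"j":67,"v":68,"x":80}},"oe":[[90,63,79,49],{"h":31,"oo":90,"x":95},41],"wc":33}
After op 15 (replace /fk/r 83): {"elu":{"h":[24,37,85,55],"l":{"ot":91,"qd":14,"vqp":88,"ym":44},"sfh":74,"y":{"mxe":42,"nhb":23,"qhz":3}},"fk":{"cbn":{"jlo":42,"xg":54,"xlk":36},"h":[74,6,81,2],"r":83},"oe":[[90,63,79,49],{"h":31,"oo":90,"x":95},41],"wc":33}
After op 16 (remove /elu/y/qhz): {"elu":{"h":[24,37,85,55],"l":{"ot":91,"qd":14,"vqp":88,"ym":44},"sfh":74,"y":{"mxe":42,"nhb":23}},"fk":{"cbn":{"jlo":42,"xg":54,"xlk":36},"h":[74,6,81,2],"r":83},"oe":[[90,63,79,49],{"h":31,"oo":90,"x":95},41],"wc":33}
After op 17 (replace /elu/h/3 56): {"elu":{"h":[24,37,85,56],"l":{"ot":91,"qd":14,"vqp":88,"ym":44},"sfh":74,"y":{"mxe":42,"nhb":23}},"fk":{"cbn":{"jlo":42,"xg":54,"xlk":36},"h":[74,6,81,2],"r":83},"oe":[[90,63,79,49],{"h":31,"oo":90,"x":95},41],"wc":33}
After op 18 (replace /fk 11): {"elu":{"h":[24,37,85,56],"l":{"ot":91,"qd":14,"vqp":88,"ym":44},"sfh":74,"y":{"mxe":42,"nhb":23}},"fk":11,"oe":[[90,63,79,49],{"h":31,"oo":90,"x":95},41],"wc":33}
After op 19 (remove /elu): {"fk":11,"oe":[[90,63,79,49],{"h":31,"oo":90,"x":95},41],"wc":33}
After op 20 (replace /oe/1/x 23): {"fk":11,"oe":[[90,63,79,49],{"h":31,"oo":90,"x":23},41],"wc":33}
After op 21 (add /oe/0/3 36): {"fk":11,"oe":[[90,63,79,36,49],{"h":31,"oo":90,"x":23},41],"wc":33}
After op 22 (remove /oe/1/h): {"fk":11,"oe":[[90,63,79,36,49],{"oo":90,"x":23},41],"wc":33}
After op 23 (add /oe/1/n 87): {"fk":11,"oe":[[90,63,79,36,49],{"n":87,"oo":90,"x":23},41],"wc":33}
Size at path /oe/0: 5

Answer: 5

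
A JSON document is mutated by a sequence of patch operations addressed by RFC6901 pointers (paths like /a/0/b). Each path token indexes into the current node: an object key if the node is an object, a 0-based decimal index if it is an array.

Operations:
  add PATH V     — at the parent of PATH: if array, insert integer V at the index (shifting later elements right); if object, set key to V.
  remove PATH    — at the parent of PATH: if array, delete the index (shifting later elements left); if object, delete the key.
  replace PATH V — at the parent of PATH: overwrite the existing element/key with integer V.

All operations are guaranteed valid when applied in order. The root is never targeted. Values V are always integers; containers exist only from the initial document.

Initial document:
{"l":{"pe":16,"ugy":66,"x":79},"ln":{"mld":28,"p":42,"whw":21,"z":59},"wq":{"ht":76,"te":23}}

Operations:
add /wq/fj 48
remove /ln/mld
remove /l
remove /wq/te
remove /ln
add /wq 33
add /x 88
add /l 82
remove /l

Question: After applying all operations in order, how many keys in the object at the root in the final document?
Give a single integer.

After op 1 (add /wq/fj 48): {"l":{"pe":16,"ugy":66,"x":79},"ln":{"mld":28,"p":42,"whw":21,"z":59},"wq":{"fj":48,"ht":76,"te":23}}
After op 2 (remove /ln/mld): {"l":{"pe":16,"ugy":66,"x":79},"ln":{"p":42,"whw":21,"z":59},"wq":{"fj":48,"ht":76,"te":23}}
After op 3 (remove /l): {"ln":{"p":42,"whw":21,"z":59},"wq":{"fj":48,"ht":76,"te":23}}
After op 4 (remove /wq/te): {"ln":{"p":42,"whw":21,"z":59},"wq":{"fj":48,"ht":76}}
After op 5 (remove /ln): {"wq":{"fj":48,"ht":76}}
After op 6 (add /wq 33): {"wq":33}
After op 7 (add /x 88): {"wq":33,"x":88}
After op 8 (add /l 82): {"l":82,"wq":33,"x":88}
After op 9 (remove /l): {"wq":33,"x":88}
Size at the root: 2

Answer: 2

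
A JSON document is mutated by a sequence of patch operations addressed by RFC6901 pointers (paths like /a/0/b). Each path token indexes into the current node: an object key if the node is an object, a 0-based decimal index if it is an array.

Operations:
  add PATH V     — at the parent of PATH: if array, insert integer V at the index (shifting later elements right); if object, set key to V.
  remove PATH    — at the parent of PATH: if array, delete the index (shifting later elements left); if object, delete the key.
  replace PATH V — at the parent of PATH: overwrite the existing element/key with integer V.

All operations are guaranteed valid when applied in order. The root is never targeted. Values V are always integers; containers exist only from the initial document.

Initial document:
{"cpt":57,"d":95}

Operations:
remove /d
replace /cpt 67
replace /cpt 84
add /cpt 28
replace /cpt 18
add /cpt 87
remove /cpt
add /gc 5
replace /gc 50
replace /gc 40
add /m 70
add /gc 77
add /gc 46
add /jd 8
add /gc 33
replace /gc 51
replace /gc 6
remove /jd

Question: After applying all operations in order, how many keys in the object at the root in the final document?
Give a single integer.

Answer: 2

Derivation:
After op 1 (remove /d): {"cpt":57}
After op 2 (replace /cpt 67): {"cpt":67}
After op 3 (replace /cpt 84): {"cpt":84}
After op 4 (add /cpt 28): {"cpt":28}
After op 5 (replace /cpt 18): {"cpt":18}
After op 6 (add /cpt 87): {"cpt":87}
After op 7 (remove /cpt): {}
After op 8 (add /gc 5): {"gc":5}
After op 9 (replace /gc 50): {"gc":50}
After op 10 (replace /gc 40): {"gc":40}
After op 11 (add /m 70): {"gc":40,"m":70}
After op 12 (add /gc 77): {"gc":77,"m":70}
After op 13 (add /gc 46): {"gc":46,"m":70}
After op 14 (add /jd 8): {"gc":46,"jd":8,"m":70}
After op 15 (add /gc 33): {"gc":33,"jd":8,"m":70}
After op 16 (replace /gc 51): {"gc":51,"jd":8,"m":70}
After op 17 (replace /gc 6): {"gc":6,"jd":8,"m":70}
After op 18 (remove /jd): {"gc":6,"m":70}
Size at the root: 2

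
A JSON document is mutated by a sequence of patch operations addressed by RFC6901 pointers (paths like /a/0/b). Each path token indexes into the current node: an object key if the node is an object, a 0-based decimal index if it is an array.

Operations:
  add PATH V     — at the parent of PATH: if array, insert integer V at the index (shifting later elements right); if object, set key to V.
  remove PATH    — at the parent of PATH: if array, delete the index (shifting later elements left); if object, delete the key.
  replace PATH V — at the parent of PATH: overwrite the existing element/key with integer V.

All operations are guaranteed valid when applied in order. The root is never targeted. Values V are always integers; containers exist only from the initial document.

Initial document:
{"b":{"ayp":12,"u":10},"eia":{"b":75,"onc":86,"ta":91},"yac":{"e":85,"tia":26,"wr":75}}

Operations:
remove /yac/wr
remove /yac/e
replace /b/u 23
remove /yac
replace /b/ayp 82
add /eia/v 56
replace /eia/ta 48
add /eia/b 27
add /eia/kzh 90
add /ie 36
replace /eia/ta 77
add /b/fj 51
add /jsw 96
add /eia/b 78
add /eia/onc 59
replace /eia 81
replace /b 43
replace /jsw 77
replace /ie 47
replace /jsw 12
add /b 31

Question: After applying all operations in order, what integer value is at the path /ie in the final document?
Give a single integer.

After op 1 (remove /yac/wr): {"b":{"ayp":12,"u":10},"eia":{"b":75,"onc":86,"ta":91},"yac":{"e":85,"tia":26}}
After op 2 (remove /yac/e): {"b":{"ayp":12,"u":10},"eia":{"b":75,"onc":86,"ta":91},"yac":{"tia":26}}
After op 3 (replace /b/u 23): {"b":{"ayp":12,"u":23},"eia":{"b":75,"onc":86,"ta":91},"yac":{"tia":26}}
After op 4 (remove /yac): {"b":{"ayp":12,"u":23},"eia":{"b":75,"onc":86,"ta":91}}
After op 5 (replace /b/ayp 82): {"b":{"ayp":82,"u":23},"eia":{"b":75,"onc":86,"ta":91}}
After op 6 (add /eia/v 56): {"b":{"ayp":82,"u":23},"eia":{"b":75,"onc":86,"ta":91,"v":56}}
After op 7 (replace /eia/ta 48): {"b":{"ayp":82,"u":23},"eia":{"b":75,"onc":86,"ta":48,"v":56}}
After op 8 (add /eia/b 27): {"b":{"ayp":82,"u":23},"eia":{"b":27,"onc":86,"ta":48,"v":56}}
After op 9 (add /eia/kzh 90): {"b":{"ayp":82,"u":23},"eia":{"b":27,"kzh":90,"onc":86,"ta":48,"v":56}}
After op 10 (add /ie 36): {"b":{"ayp":82,"u":23},"eia":{"b":27,"kzh":90,"onc":86,"ta":48,"v":56},"ie":36}
After op 11 (replace /eia/ta 77): {"b":{"ayp":82,"u":23},"eia":{"b":27,"kzh":90,"onc":86,"ta":77,"v":56},"ie":36}
After op 12 (add /b/fj 51): {"b":{"ayp":82,"fj":51,"u":23},"eia":{"b":27,"kzh":90,"onc":86,"ta":77,"v":56},"ie":36}
After op 13 (add /jsw 96): {"b":{"ayp":82,"fj":51,"u":23},"eia":{"b":27,"kzh":90,"onc":86,"ta":77,"v":56},"ie":36,"jsw":96}
After op 14 (add /eia/b 78): {"b":{"ayp":82,"fj":51,"u":23},"eia":{"b":78,"kzh":90,"onc":86,"ta":77,"v":56},"ie":36,"jsw":96}
After op 15 (add /eia/onc 59): {"b":{"ayp":82,"fj":51,"u":23},"eia":{"b":78,"kzh":90,"onc":59,"ta":77,"v":56},"ie":36,"jsw":96}
After op 16 (replace /eia 81): {"b":{"ayp":82,"fj":51,"u":23},"eia":81,"ie":36,"jsw":96}
After op 17 (replace /b 43): {"b":43,"eia":81,"ie":36,"jsw":96}
After op 18 (replace /jsw 77): {"b":43,"eia":81,"ie":36,"jsw":77}
After op 19 (replace /ie 47): {"b":43,"eia":81,"ie":47,"jsw":77}
After op 20 (replace /jsw 12): {"b":43,"eia":81,"ie":47,"jsw":12}
After op 21 (add /b 31): {"b":31,"eia":81,"ie":47,"jsw":12}
Value at /ie: 47

Answer: 47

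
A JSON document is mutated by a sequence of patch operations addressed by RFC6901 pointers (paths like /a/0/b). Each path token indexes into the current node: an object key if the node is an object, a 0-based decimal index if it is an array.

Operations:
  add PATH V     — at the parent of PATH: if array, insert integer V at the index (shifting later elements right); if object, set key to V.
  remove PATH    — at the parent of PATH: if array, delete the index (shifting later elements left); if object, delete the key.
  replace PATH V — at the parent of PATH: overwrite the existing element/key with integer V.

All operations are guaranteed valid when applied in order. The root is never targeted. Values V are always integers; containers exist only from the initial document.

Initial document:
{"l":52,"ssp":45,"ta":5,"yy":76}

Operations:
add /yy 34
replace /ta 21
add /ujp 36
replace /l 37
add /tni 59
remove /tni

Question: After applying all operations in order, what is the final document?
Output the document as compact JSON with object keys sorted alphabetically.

After op 1 (add /yy 34): {"l":52,"ssp":45,"ta":5,"yy":34}
After op 2 (replace /ta 21): {"l":52,"ssp":45,"ta":21,"yy":34}
After op 3 (add /ujp 36): {"l":52,"ssp":45,"ta":21,"ujp":36,"yy":34}
After op 4 (replace /l 37): {"l":37,"ssp":45,"ta":21,"ujp":36,"yy":34}
After op 5 (add /tni 59): {"l":37,"ssp":45,"ta":21,"tni":59,"ujp":36,"yy":34}
After op 6 (remove /tni): {"l":37,"ssp":45,"ta":21,"ujp":36,"yy":34}

Answer: {"l":37,"ssp":45,"ta":21,"ujp":36,"yy":34}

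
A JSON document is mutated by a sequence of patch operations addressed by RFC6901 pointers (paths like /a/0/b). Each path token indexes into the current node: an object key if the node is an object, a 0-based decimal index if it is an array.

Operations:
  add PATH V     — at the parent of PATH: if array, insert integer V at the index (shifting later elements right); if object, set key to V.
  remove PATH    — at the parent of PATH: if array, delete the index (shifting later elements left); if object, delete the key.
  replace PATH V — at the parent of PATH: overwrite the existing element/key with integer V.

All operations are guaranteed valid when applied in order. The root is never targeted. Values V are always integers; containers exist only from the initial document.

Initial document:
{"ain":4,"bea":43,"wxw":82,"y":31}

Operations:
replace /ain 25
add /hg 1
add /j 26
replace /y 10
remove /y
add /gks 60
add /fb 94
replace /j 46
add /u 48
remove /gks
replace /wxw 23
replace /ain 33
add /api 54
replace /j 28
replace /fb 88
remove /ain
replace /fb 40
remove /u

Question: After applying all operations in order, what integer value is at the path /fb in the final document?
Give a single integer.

After op 1 (replace /ain 25): {"ain":25,"bea":43,"wxw":82,"y":31}
After op 2 (add /hg 1): {"ain":25,"bea":43,"hg":1,"wxw":82,"y":31}
After op 3 (add /j 26): {"ain":25,"bea":43,"hg":1,"j":26,"wxw":82,"y":31}
After op 4 (replace /y 10): {"ain":25,"bea":43,"hg":1,"j":26,"wxw":82,"y":10}
After op 5 (remove /y): {"ain":25,"bea":43,"hg":1,"j":26,"wxw":82}
After op 6 (add /gks 60): {"ain":25,"bea":43,"gks":60,"hg":1,"j":26,"wxw":82}
After op 7 (add /fb 94): {"ain":25,"bea":43,"fb":94,"gks":60,"hg":1,"j":26,"wxw":82}
After op 8 (replace /j 46): {"ain":25,"bea":43,"fb":94,"gks":60,"hg":1,"j":46,"wxw":82}
After op 9 (add /u 48): {"ain":25,"bea":43,"fb":94,"gks":60,"hg":1,"j":46,"u":48,"wxw":82}
After op 10 (remove /gks): {"ain":25,"bea":43,"fb":94,"hg":1,"j":46,"u":48,"wxw":82}
After op 11 (replace /wxw 23): {"ain":25,"bea":43,"fb":94,"hg":1,"j":46,"u":48,"wxw":23}
After op 12 (replace /ain 33): {"ain":33,"bea":43,"fb":94,"hg":1,"j":46,"u":48,"wxw":23}
After op 13 (add /api 54): {"ain":33,"api":54,"bea":43,"fb":94,"hg":1,"j":46,"u":48,"wxw":23}
After op 14 (replace /j 28): {"ain":33,"api":54,"bea":43,"fb":94,"hg":1,"j":28,"u":48,"wxw":23}
After op 15 (replace /fb 88): {"ain":33,"api":54,"bea":43,"fb":88,"hg":1,"j":28,"u":48,"wxw":23}
After op 16 (remove /ain): {"api":54,"bea":43,"fb":88,"hg":1,"j":28,"u":48,"wxw":23}
After op 17 (replace /fb 40): {"api":54,"bea":43,"fb":40,"hg":1,"j":28,"u":48,"wxw":23}
After op 18 (remove /u): {"api":54,"bea":43,"fb":40,"hg":1,"j":28,"wxw":23}
Value at /fb: 40

Answer: 40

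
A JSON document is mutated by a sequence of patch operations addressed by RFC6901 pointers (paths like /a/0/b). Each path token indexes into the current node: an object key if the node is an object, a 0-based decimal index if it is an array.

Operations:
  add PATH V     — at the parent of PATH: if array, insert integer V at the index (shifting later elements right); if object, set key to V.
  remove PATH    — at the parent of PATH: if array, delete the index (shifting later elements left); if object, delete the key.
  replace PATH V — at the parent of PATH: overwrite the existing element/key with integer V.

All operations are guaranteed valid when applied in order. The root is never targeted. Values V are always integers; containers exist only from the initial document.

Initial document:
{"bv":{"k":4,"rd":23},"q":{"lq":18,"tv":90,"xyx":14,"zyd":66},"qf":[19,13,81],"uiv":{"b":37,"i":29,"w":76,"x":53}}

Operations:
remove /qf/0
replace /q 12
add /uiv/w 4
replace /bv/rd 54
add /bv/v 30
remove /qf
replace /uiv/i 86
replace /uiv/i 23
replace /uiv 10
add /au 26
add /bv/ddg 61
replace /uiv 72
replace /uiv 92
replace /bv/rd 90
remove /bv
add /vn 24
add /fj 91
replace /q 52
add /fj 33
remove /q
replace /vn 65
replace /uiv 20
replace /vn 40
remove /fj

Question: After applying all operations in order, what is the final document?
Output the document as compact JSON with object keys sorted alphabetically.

After op 1 (remove /qf/0): {"bv":{"k":4,"rd":23},"q":{"lq":18,"tv":90,"xyx":14,"zyd":66},"qf":[13,81],"uiv":{"b":37,"i":29,"w":76,"x":53}}
After op 2 (replace /q 12): {"bv":{"k":4,"rd":23},"q":12,"qf":[13,81],"uiv":{"b":37,"i":29,"w":76,"x":53}}
After op 3 (add /uiv/w 4): {"bv":{"k":4,"rd":23},"q":12,"qf":[13,81],"uiv":{"b":37,"i":29,"w":4,"x":53}}
After op 4 (replace /bv/rd 54): {"bv":{"k":4,"rd":54},"q":12,"qf":[13,81],"uiv":{"b":37,"i":29,"w":4,"x":53}}
After op 5 (add /bv/v 30): {"bv":{"k":4,"rd":54,"v":30},"q":12,"qf":[13,81],"uiv":{"b":37,"i":29,"w":4,"x":53}}
After op 6 (remove /qf): {"bv":{"k":4,"rd":54,"v":30},"q":12,"uiv":{"b":37,"i":29,"w":4,"x":53}}
After op 7 (replace /uiv/i 86): {"bv":{"k":4,"rd":54,"v":30},"q":12,"uiv":{"b":37,"i":86,"w":4,"x":53}}
After op 8 (replace /uiv/i 23): {"bv":{"k":4,"rd":54,"v":30},"q":12,"uiv":{"b":37,"i":23,"w":4,"x":53}}
After op 9 (replace /uiv 10): {"bv":{"k":4,"rd":54,"v":30},"q":12,"uiv":10}
After op 10 (add /au 26): {"au":26,"bv":{"k":4,"rd":54,"v":30},"q":12,"uiv":10}
After op 11 (add /bv/ddg 61): {"au":26,"bv":{"ddg":61,"k":4,"rd":54,"v":30},"q":12,"uiv":10}
After op 12 (replace /uiv 72): {"au":26,"bv":{"ddg":61,"k":4,"rd":54,"v":30},"q":12,"uiv":72}
After op 13 (replace /uiv 92): {"au":26,"bv":{"ddg":61,"k":4,"rd":54,"v":30},"q":12,"uiv":92}
After op 14 (replace /bv/rd 90): {"au":26,"bv":{"ddg":61,"k":4,"rd":90,"v":30},"q":12,"uiv":92}
After op 15 (remove /bv): {"au":26,"q":12,"uiv":92}
After op 16 (add /vn 24): {"au":26,"q":12,"uiv":92,"vn":24}
After op 17 (add /fj 91): {"au":26,"fj":91,"q":12,"uiv":92,"vn":24}
After op 18 (replace /q 52): {"au":26,"fj":91,"q":52,"uiv":92,"vn":24}
After op 19 (add /fj 33): {"au":26,"fj":33,"q":52,"uiv":92,"vn":24}
After op 20 (remove /q): {"au":26,"fj":33,"uiv":92,"vn":24}
After op 21 (replace /vn 65): {"au":26,"fj":33,"uiv":92,"vn":65}
After op 22 (replace /uiv 20): {"au":26,"fj":33,"uiv":20,"vn":65}
After op 23 (replace /vn 40): {"au":26,"fj":33,"uiv":20,"vn":40}
After op 24 (remove /fj): {"au":26,"uiv":20,"vn":40}

Answer: {"au":26,"uiv":20,"vn":40}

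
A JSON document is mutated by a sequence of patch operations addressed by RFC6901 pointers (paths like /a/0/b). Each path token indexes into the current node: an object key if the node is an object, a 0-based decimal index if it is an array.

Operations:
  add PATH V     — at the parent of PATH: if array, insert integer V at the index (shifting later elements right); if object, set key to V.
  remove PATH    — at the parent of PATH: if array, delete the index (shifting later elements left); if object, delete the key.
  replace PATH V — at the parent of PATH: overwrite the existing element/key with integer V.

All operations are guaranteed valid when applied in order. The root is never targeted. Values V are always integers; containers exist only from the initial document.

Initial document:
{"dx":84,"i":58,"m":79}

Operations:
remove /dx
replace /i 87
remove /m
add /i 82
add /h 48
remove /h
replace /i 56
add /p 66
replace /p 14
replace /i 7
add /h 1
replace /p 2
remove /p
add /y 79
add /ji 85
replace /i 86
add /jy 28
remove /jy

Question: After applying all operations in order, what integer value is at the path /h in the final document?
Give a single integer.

After op 1 (remove /dx): {"i":58,"m":79}
After op 2 (replace /i 87): {"i":87,"m":79}
After op 3 (remove /m): {"i":87}
After op 4 (add /i 82): {"i":82}
After op 5 (add /h 48): {"h":48,"i":82}
After op 6 (remove /h): {"i":82}
After op 7 (replace /i 56): {"i":56}
After op 8 (add /p 66): {"i":56,"p":66}
After op 9 (replace /p 14): {"i":56,"p":14}
After op 10 (replace /i 7): {"i":7,"p":14}
After op 11 (add /h 1): {"h":1,"i":7,"p":14}
After op 12 (replace /p 2): {"h":1,"i":7,"p":2}
After op 13 (remove /p): {"h":1,"i":7}
After op 14 (add /y 79): {"h":1,"i":7,"y":79}
After op 15 (add /ji 85): {"h":1,"i":7,"ji":85,"y":79}
After op 16 (replace /i 86): {"h":1,"i":86,"ji":85,"y":79}
After op 17 (add /jy 28): {"h":1,"i":86,"ji":85,"jy":28,"y":79}
After op 18 (remove /jy): {"h":1,"i":86,"ji":85,"y":79}
Value at /h: 1

Answer: 1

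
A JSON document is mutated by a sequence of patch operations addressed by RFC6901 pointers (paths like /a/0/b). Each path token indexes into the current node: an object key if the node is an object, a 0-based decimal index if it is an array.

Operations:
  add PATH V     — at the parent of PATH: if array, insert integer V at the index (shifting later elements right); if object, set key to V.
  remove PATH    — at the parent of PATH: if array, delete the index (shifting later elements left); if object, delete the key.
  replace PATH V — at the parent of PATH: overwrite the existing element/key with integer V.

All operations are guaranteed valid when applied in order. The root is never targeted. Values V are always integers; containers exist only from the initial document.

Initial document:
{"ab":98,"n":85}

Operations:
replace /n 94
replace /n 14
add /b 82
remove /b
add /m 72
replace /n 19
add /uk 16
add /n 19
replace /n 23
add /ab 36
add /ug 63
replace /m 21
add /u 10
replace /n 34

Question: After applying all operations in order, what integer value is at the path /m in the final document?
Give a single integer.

Answer: 21

Derivation:
After op 1 (replace /n 94): {"ab":98,"n":94}
After op 2 (replace /n 14): {"ab":98,"n":14}
After op 3 (add /b 82): {"ab":98,"b":82,"n":14}
After op 4 (remove /b): {"ab":98,"n":14}
After op 5 (add /m 72): {"ab":98,"m":72,"n":14}
After op 6 (replace /n 19): {"ab":98,"m":72,"n":19}
After op 7 (add /uk 16): {"ab":98,"m":72,"n":19,"uk":16}
After op 8 (add /n 19): {"ab":98,"m":72,"n":19,"uk":16}
After op 9 (replace /n 23): {"ab":98,"m":72,"n":23,"uk":16}
After op 10 (add /ab 36): {"ab":36,"m":72,"n":23,"uk":16}
After op 11 (add /ug 63): {"ab":36,"m":72,"n":23,"ug":63,"uk":16}
After op 12 (replace /m 21): {"ab":36,"m":21,"n":23,"ug":63,"uk":16}
After op 13 (add /u 10): {"ab":36,"m":21,"n":23,"u":10,"ug":63,"uk":16}
After op 14 (replace /n 34): {"ab":36,"m":21,"n":34,"u":10,"ug":63,"uk":16}
Value at /m: 21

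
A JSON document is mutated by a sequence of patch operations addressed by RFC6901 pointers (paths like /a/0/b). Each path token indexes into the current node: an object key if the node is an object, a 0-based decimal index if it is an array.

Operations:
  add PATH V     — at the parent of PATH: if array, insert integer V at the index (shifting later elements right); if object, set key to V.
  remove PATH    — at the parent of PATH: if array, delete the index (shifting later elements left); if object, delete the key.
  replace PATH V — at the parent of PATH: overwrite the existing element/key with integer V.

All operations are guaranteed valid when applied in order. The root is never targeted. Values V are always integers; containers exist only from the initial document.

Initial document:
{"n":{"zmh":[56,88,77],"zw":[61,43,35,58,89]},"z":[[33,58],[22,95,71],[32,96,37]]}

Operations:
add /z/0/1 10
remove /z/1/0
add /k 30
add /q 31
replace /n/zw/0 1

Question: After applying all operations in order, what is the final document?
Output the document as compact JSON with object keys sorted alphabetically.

After op 1 (add /z/0/1 10): {"n":{"zmh":[56,88,77],"zw":[61,43,35,58,89]},"z":[[33,10,58],[22,95,71],[32,96,37]]}
After op 2 (remove /z/1/0): {"n":{"zmh":[56,88,77],"zw":[61,43,35,58,89]},"z":[[33,10,58],[95,71],[32,96,37]]}
After op 3 (add /k 30): {"k":30,"n":{"zmh":[56,88,77],"zw":[61,43,35,58,89]},"z":[[33,10,58],[95,71],[32,96,37]]}
After op 4 (add /q 31): {"k":30,"n":{"zmh":[56,88,77],"zw":[61,43,35,58,89]},"q":31,"z":[[33,10,58],[95,71],[32,96,37]]}
After op 5 (replace /n/zw/0 1): {"k":30,"n":{"zmh":[56,88,77],"zw":[1,43,35,58,89]},"q":31,"z":[[33,10,58],[95,71],[32,96,37]]}

Answer: {"k":30,"n":{"zmh":[56,88,77],"zw":[1,43,35,58,89]},"q":31,"z":[[33,10,58],[95,71],[32,96,37]]}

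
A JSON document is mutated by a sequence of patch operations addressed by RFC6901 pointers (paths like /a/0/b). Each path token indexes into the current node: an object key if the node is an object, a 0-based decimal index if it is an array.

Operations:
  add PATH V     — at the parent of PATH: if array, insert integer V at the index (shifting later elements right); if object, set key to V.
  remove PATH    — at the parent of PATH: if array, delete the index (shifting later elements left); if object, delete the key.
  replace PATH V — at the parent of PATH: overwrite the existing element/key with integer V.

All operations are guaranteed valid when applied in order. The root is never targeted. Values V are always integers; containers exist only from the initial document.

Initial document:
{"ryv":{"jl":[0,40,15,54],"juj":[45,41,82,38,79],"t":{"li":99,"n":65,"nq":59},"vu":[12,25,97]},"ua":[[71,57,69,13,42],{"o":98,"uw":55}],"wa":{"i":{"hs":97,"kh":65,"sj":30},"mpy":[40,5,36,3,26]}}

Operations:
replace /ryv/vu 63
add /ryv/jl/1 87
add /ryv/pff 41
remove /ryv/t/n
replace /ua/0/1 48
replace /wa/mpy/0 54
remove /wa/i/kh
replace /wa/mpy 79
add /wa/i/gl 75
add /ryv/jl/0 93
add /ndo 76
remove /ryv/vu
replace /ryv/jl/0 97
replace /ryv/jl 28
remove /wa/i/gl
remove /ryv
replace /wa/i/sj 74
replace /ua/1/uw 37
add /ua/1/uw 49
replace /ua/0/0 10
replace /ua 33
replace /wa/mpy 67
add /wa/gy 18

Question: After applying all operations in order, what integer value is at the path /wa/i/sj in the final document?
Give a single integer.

After op 1 (replace /ryv/vu 63): {"ryv":{"jl":[0,40,15,54],"juj":[45,41,82,38,79],"t":{"li":99,"n":65,"nq":59},"vu":63},"ua":[[71,57,69,13,42],{"o":98,"uw":55}],"wa":{"i":{"hs":97,"kh":65,"sj":30},"mpy":[40,5,36,3,26]}}
After op 2 (add /ryv/jl/1 87): {"ryv":{"jl":[0,87,40,15,54],"juj":[45,41,82,38,79],"t":{"li":99,"n":65,"nq":59},"vu":63},"ua":[[71,57,69,13,42],{"o":98,"uw":55}],"wa":{"i":{"hs":97,"kh":65,"sj":30},"mpy":[40,5,36,3,26]}}
After op 3 (add /ryv/pff 41): {"ryv":{"jl":[0,87,40,15,54],"juj":[45,41,82,38,79],"pff":41,"t":{"li":99,"n":65,"nq":59},"vu":63},"ua":[[71,57,69,13,42],{"o":98,"uw":55}],"wa":{"i":{"hs":97,"kh":65,"sj":30},"mpy":[40,5,36,3,26]}}
After op 4 (remove /ryv/t/n): {"ryv":{"jl":[0,87,40,15,54],"juj":[45,41,82,38,79],"pff":41,"t":{"li":99,"nq":59},"vu":63},"ua":[[71,57,69,13,42],{"o":98,"uw":55}],"wa":{"i":{"hs":97,"kh":65,"sj":30},"mpy":[40,5,36,3,26]}}
After op 5 (replace /ua/0/1 48): {"ryv":{"jl":[0,87,40,15,54],"juj":[45,41,82,38,79],"pff":41,"t":{"li":99,"nq":59},"vu":63},"ua":[[71,48,69,13,42],{"o":98,"uw":55}],"wa":{"i":{"hs":97,"kh":65,"sj":30},"mpy":[40,5,36,3,26]}}
After op 6 (replace /wa/mpy/0 54): {"ryv":{"jl":[0,87,40,15,54],"juj":[45,41,82,38,79],"pff":41,"t":{"li":99,"nq":59},"vu":63},"ua":[[71,48,69,13,42],{"o":98,"uw":55}],"wa":{"i":{"hs":97,"kh":65,"sj":30},"mpy":[54,5,36,3,26]}}
After op 7 (remove /wa/i/kh): {"ryv":{"jl":[0,87,40,15,54],"juj":[45,41,82,38,79],"pff":41,"t":{"li":99,"nq":59},"vu":63},"ua":[[71,48,69,13,42],{"o":98,"uw":55}],"wa":{"i":{"hs":97,"sj":30},"mpy":[54,5,36,3,26]}}
After op 8 (replace /wa/mpy 79): {"ryv":{"jl":[0,87,40,15,54],"juj":[45,41,82,38,79],"pff":41,"t":{"li":99,"nq":59},"vu":63},"ua":[[71,48,69,13,42],{"o":98,"uw":55}],"wa":{"i":{"hs":97,"sj":30},"mpy":79}}
After op 9 (add /wa/i/gl 75): {"ryv":{"jl":[0,87,40,15,54],"juj":[45,41,82,38,79],"pff":41,"t":{"li":99,"nq":59},"vu":63},"ua":[[71,48,69,13,42],{"o":98,"uw":55}],"wa":{"i":{"gl":75,"hs":97,"sj":30},"mpy":79}}
After op 10 (add /ryv/jl/0 93): {"ryv":{"jl":[93,0,87,40,15,54],"juj":[45,41,82,38,79],"pff":41,"t":{"li":99,"nq":59},"vu":63},"ua":[[71,48,69,13,42],{"o":98,"uw":55}],"wa":{"i":{"gl":75,"hs":97,"sj":30},"mpy":79}}
After op 11 (add /ndo 76): {"ndo":76,"ryv":{"jl":[93,0,87,40,15,54],"juj":[45,41,82,38,79],"pff":41,"t":{"li":99,"nq":59},"vu":63},"ua":[[71,48,69,13,42],{"o":98,"uw":55}],"wa":{"i":{"gl":75,"hs":97,"sj":30},"mpy":79}}
After op 12 (remove /ryv/vu): {"ndo":76,"ryv":{"jl":[93,0,87,40,15,54],"juj":[45,41,82,38,79],"pff":41,"t":{"li":99,"nq":59}},"ua":[[71,48,69,13,42],{"o":98,"uw":55}],"wa":{"i":{"gl":75,"hs":97,"sj":30},"mpy":79}}
After op 13 (replace /ryv/jl/0 97): {"ndo":76,"ryv":{"jl":[97,0,87,40,15,54],"juj":[45,41,82,38,79],"pff":41,"t":{"li":99,"nq":59}},"ua":[[71,48,69,13,42],{"o":98,"uw":55}],"wa":{"i":{"gl":75,"hs":97,"sj":30},"mpy":79}}
After op 14 (replace /ryv/jl 28): {"ndo":76,"ryv":{"jl":28,"juj":[45,41,82,38,79],"pff":41,"t":{"li":99,"nq":59}},"ua":[[71,48,69,13,42],{"o":98,"uw":55}],"wa":{"i":{"gl":75,"hs":97,"sj":30},"mpy":79}}
After op 15 (remove /wa/i/gl): {"ndo":76,"ryv":{"jl":28,"juj":[45,41,82,38,79],"pff":41,"t":{"li":99,"nq":59}},"ua":[[71,48,69,13,42],{"o":98,"uw":55}],"wa":{"i":{"hs":97,"sj":30},"mpy":79}}
After op 16 (remove /ryv): {"ndo":76,"ua":[[71,48,69,13,42],{"o":98,"uw":55}],"wa":{"i":{"hs":97,"sj":30},"mpy":79}}
After op 17 (replace /wa/i/sj 74): {"ndo":76,"ua":[[71,48,69,13,42],{"o":98,"uw":55}],"wa":{"i":{"hs":97,"sj":74},"mpy":79}}
After op 18 (replace /ua/1/uw 37): {"ndo":76,"ua":[[71,48,69,13,42],{"o":98,"uw":37}],"wa":{"i":{"hs":97,"sj":74},"mpy":79}}
After op 19 (add /ua/1/uw 49): {"ndo":76,"ua":[[71,48,69,13,42],{"o":98,"uw":49}],"wa":{"i":{"hs":97,"sj":74},"mpy":79}}
After op 20 (replace /ua/0/0 10): {"ndo":76,"ua":[[10,48,69,13,42],{"o":98,"uw":49}],"wa":{"i":{"hs":97,"sj":74},"mpy":79}}
After op 21 (replace /ua 33): {"ndo":76,"ua":33,"wa":{"i":{"hs":97,"sj":74},"mpy":79}}
After op 22 (replace /wa/mpy 67): {"ndo":76,"ua":33,"wa":{"i":{"hs":97,"sj":74},"mpy":67}}
After op 23 (add /wa/gy 18): {"ndo":76,"ua":33,"wa":{"gy":18,"i":{"hs":97,"sj":74},"mpy":67}}
Value at /wa/i/sj: 74

Answer: 74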